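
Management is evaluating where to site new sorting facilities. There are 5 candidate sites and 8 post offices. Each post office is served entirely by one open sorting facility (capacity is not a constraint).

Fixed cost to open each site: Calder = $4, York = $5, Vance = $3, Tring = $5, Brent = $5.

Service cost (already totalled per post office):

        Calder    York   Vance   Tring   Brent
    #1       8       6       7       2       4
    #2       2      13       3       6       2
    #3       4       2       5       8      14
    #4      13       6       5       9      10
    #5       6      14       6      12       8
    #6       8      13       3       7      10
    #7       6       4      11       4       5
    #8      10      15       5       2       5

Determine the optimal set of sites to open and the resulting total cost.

Open Vance and Tring; minimum total cost 38.

For any fixed open set, each post office goes to its cheapest open site; total = fixed + service.
{Vance, Tring}: #1→Tring 2, #2→Vance 3, #3→Vance 5, #4→Vance 5, #5→Vance 6, #6→Vance 3, #7→Tring 4, #8→Tring 2. Service 30; fixed 8; total 38.
{Calder, Vance, Tring}: #1→Tring 2, #2→Calder 2, #3→Calder 4, #4→Vance 5, #5→Calder 6, #6→Vance 3, #7→Tring 4, #8→Tring 2. Service 28; fixed 12; total 40.
{York, Vance, Tring}: service 27 + fixed 13 = 40
{Calder, York, Vance, Tring, Brent}: service 26 + fixed 22 = 48
No other subset beats 38.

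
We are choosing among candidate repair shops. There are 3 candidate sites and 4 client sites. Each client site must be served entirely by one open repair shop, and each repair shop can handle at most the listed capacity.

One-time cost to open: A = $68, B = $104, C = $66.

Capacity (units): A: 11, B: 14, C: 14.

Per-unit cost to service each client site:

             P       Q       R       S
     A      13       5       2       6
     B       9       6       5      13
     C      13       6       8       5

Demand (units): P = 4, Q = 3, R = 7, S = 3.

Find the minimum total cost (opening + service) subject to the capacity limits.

Open {A, C}: P→C 13·4=52, Q→A 5·3=15, R→A 2·7=14, S→C 5·3=15.
Loads: A carries 10/11, C carries 7/14. Service 96; fixed 134; total 230.
Next best feasible plan costs 233.

Minimum total cost: 230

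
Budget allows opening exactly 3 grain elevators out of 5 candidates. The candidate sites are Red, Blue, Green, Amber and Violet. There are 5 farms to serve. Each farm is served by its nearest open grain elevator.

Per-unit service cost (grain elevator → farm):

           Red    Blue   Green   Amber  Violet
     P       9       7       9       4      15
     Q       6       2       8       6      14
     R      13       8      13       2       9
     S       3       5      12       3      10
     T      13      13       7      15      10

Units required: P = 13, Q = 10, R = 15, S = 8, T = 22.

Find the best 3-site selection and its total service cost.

Choose Blue, Green and Amber; total service cost 280.

With exactly 3 open, each farm uses its cheapest among the chosen.
{Blue, Green, Amber}: P→Amber 4·13=52, Q→Blue 2·10=20, R→Amber 2·15=30, S→Amber 3·8=24, T→Green 7·22=154. Service cost 280.
{Red, Green, Amber}: service cost 320
{Green, Amber, Violet}: service cost 320
Among all 10 size-3 choices, {Blue, Green, Amber} is lowest.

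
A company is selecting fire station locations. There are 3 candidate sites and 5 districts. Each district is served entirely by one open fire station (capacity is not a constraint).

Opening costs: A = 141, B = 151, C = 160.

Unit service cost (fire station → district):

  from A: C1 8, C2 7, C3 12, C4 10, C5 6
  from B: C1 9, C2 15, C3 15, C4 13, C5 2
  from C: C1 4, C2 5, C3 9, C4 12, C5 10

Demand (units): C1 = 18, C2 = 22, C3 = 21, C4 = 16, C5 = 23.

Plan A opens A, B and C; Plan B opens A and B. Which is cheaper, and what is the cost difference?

Plan A: {A, B, C}: C1→C 4·18=72, C2→C 5·22=110, C3→C 9·21=189, C4→A 10·16=160, C5→B 2·23=46. Service 577; fixed 452; total 1029.
Plan B: {A, B}: C1→A 8·18=144, C2→A 7·22=154, C3→A 12·21=252, C4→A 10·16=160, C5→B 2·23=46. Service 756; fixed 292; total 1048.
Difference: |1029 − 1048| = 19.

Plan A is cheaper by 19.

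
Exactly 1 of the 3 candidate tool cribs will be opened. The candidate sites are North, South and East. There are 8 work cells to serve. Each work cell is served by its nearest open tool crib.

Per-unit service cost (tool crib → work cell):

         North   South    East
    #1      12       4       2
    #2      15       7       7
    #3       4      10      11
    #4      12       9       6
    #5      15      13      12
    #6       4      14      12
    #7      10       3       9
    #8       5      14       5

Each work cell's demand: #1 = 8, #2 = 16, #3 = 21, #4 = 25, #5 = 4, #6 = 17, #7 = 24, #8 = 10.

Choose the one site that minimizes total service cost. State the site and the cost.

With exactly 1 open, each work cell uses its cheapest among the chosen.
{East}: #1→East 2·8=16, #2→East 7·16=112, #3→East 11·21=231, #4→East 6·25=150, #5→East 12·4=48, #6→East 12·17=204, #7→East 9·24=216, #8→East 5·10=50. Service cost 1027.
{South}: service cost 1081
{North}: service cost 1138
Among all 3 size-1 choices, {East} is lowest.

Choose East only; total service cost 1027.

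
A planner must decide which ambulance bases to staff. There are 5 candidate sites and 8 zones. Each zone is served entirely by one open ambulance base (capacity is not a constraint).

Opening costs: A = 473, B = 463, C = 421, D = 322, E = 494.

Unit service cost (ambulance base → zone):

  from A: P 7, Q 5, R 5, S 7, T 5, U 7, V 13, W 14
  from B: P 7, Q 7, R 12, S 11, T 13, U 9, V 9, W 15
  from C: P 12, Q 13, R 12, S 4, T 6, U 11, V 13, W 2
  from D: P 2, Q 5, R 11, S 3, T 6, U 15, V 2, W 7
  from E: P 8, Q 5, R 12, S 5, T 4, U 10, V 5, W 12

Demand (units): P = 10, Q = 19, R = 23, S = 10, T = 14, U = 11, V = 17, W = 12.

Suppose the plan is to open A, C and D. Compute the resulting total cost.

Total cost: 1681

Each zone is assigned to its cheapest site among the open ones.
{A, C, D}: P→D 2·10=20, Q→A 5·19=95, R→A 5·23=115, S→D 3·10=30, T→A 5·14=70, U→A 7·11=77, V→D 2·17=34, W→C 2·12=24. Service 465; fixed 1216; total 1681.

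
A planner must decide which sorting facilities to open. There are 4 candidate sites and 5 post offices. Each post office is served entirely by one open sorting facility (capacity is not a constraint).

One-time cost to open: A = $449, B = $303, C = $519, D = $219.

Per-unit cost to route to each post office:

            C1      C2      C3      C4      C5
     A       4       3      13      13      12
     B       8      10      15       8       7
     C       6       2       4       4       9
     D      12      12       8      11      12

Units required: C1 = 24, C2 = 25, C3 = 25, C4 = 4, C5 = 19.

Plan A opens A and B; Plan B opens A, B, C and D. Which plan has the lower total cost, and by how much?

Plan A: {A, B}: C1→A 4·24=96, C2→A 3·25=75, C3→A 13·25=325, C4→B 8·4=32, C5→B 7·19=133. Service 661; fixed 752; total 1413.
Plan B: {A, B, C, D}: C1→A 4·24=96, C2→C 2·25=50, C3→C 4·25=100, C4→C 4·4=16, C5→B 7·19=133. Service 395; fixed 1490; total 1885.
Difference: |1413 − 1885| = 472.

Plan A is cheaper by 472.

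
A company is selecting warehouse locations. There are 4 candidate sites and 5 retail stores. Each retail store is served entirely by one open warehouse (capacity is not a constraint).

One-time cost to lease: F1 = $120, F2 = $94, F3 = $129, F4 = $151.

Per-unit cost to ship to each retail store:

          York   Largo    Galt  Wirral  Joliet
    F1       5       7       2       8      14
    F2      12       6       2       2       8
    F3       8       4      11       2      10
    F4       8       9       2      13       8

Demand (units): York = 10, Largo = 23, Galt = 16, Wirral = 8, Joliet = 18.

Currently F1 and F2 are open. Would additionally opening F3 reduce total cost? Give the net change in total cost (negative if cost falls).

No — net change +83 (cost rises by 83).

Current service cost with {F1, F2}: 380.
Adding F3: each retail store re-picks its cheapest; new service cost 334, saving 46.
Extra fixed cost: 129. Net change = 129 − 46 = 83.
(Totals: 594 → 677.)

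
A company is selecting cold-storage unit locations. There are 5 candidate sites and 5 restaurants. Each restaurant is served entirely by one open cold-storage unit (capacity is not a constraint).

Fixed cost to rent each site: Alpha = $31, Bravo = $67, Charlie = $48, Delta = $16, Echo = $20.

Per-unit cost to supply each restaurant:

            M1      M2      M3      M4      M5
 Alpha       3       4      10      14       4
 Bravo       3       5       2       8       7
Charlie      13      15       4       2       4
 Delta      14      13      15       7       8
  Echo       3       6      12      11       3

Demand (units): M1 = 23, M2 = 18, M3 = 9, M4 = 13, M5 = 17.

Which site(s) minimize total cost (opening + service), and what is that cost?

Open Alpha and Charlie; minimum total cost 350.

For any fixed open set, each restaurant goes to its cheapest open site; total = fixed + service.
{Alpha, Charlie}: M1→Alpha 3·23=69, M2→Alpha 4·18=72, M3→Charlie 4·9=36, M4→Charlie 2·13=26, M5→Alpha 4·17=68. Service 271; fixed 79; total 350.
{Alpha, Charlie, Echo}: M1→Alpha 3·23=69, M2→Alpha 4·18=72, M3→Charlie 4·9=36, M4→Charlie 2·13=26, M5→Echo 3·17=51. Service 254; fixed 99; total 353.
{Charlie, Echo}: service 290 + fixed 68 = 358
{Alpha, Bravo, Charlie, Delta, Echo}: service 236 + fixed 182 = 418
No other subset beats 350.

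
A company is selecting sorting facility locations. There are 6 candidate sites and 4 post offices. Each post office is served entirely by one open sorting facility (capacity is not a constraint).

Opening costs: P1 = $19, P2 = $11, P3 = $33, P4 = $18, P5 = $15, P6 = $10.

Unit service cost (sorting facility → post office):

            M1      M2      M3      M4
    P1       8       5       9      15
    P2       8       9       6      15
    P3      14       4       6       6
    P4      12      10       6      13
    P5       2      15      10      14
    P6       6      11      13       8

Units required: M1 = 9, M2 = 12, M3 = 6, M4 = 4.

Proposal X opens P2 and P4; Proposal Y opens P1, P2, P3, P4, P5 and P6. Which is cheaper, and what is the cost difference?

Proposal Y is cheaper by 65.

Proposal X: {P2, P4}: M1→P2 8·9=72, M2→P2 9·12=108, M3→P2 6·6=36, M4→P4 13·4=52. Service 268; fixed 29; total 297.
Proposal Y: {P1, P2, P3, P4, P5, P6}: M1→P5 2·9=18, M2→P3 4·12=48, M3→P2 6·6=36, M4→P3 6·4=24. Service 126; fixed 106; total 232.
Difference: |297 − 232| = 65.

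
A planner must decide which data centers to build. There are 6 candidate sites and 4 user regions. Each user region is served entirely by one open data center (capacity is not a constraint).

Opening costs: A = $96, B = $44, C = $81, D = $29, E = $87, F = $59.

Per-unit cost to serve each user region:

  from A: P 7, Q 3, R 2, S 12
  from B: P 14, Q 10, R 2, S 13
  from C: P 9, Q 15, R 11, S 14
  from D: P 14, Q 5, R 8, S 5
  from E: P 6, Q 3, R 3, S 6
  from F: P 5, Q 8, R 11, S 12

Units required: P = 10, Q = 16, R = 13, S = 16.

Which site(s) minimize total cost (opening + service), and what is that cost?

Open E only; minimum total cost 330.

For any fixed open set, each user region goes to its cheapest open site; total = fixed + service.
{E}: P→E 6·10=60, Q→E 3·16=48, R→E 3·13=39, S→E 6·16=96. Service 243; fixed 87; total 330.
{D, E}: service 227 + fixed 116 = 343
{A, D}: service 224 + fixed 125 = 349
{A, B, C, D, E, F}: service 204 + fixed 396 = 600
No other subset beats 330.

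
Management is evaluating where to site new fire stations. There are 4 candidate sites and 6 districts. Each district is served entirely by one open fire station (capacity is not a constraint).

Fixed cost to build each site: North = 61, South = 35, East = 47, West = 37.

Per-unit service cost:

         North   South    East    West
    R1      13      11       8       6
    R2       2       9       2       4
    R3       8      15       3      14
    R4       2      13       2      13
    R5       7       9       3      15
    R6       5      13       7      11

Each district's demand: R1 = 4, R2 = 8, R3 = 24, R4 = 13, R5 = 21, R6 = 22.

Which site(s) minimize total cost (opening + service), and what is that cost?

For any fixed open set, each district goes to its cheapest open site; total = fixed + service.
{East}: R1→East 8·4=32, R2→East 2·8=16, R3→East 3·24=72, R4→East 2·13=26, R5→East 3·21=63, R6→East 7·22=154. Service 363; fixed 47; total 410.
{North, East}: R1→East 8·4=32, R2→North 2·8=16, R3→East 3·24=72, R4→North 2·13=26, R5→East 3·21=63, R6→North 5·22=110. Service 319; fixed 108; total 427.
{East, West}: service 355 + fixed 84 = 439
{North, South, East, West}: service 311 + fixed 180 = 491
No other subset beats 410.

Open East only; minimum total cost 410.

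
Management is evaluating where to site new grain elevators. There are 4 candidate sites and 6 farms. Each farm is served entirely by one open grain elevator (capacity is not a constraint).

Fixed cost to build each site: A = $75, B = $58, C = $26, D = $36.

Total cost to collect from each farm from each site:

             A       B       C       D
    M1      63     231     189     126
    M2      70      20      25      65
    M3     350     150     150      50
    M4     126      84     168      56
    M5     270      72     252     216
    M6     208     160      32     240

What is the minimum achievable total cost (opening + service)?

For any fixed open set, each farm goes to its cheapest open site; total = fixed + service.
{B, C, D}: M1→D 126, M2→B 20, M3→D 50, M4→D 56, M5→B 72, M6→C 32. Service 356; fixed 120; total 476.
{A, B, C, D}: service 293 + fixed 195 = 488
{C, D}: M1→D 126, M2→C 25, M3→D 50, M4→D 56, M5→D 216, M6→C 32. Service 505; fixed 62; total 567.
{C}: service 816 + fixed 26 = 842
(All 15 nonempty subsets were checked; B, C and D is lowest.)

Minimum total cost: 476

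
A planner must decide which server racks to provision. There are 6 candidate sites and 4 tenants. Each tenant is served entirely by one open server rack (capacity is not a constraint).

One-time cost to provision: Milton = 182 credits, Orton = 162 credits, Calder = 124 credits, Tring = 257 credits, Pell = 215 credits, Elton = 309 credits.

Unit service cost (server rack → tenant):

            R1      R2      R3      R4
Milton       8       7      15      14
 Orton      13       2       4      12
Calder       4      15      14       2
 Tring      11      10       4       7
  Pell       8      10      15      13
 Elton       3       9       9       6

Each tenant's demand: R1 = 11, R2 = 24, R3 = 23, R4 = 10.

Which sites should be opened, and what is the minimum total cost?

Open Orton and Calder; minimum total cost 490.

For any fixed open set, each tenant goes to its cheapest open site; total = fixed + service.
{Orton, Calder}: R1→Calder 4·11=44, R2→Orton 2·24=48, R3→Orton 4·23=92, R4→Calder 2·10=20. Service 204; fixed 286; total 490.
{Orton}: R1→Orton 13·11=143, R2→Orton 2·24=48, R3→Orton 4·23=92, R4→Orton 12·10=120. Service 403; fixed 162; total 565.
{Milton, Orton, Calder}: service 204 + fixed 468 = 672
{Milton, Orton, Calder, Tring, Pell, Elton}: service 193 + fixed 1249 = 1442
No other subset beats 490.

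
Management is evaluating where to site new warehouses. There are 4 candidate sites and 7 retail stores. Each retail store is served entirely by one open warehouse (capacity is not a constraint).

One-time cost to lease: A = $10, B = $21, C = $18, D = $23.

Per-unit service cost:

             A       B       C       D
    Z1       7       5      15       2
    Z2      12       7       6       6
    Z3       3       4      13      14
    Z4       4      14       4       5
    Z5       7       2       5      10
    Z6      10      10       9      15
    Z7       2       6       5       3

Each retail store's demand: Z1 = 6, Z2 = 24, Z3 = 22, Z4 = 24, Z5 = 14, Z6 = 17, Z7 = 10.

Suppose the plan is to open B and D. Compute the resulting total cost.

Each retail store is assigned to its cheapest site among the open ones.
{B, D}: Z1→D 2·6=12, Z2→D 6·24=144, Z3→B 4·22=88, Z4→D 5·24=120, Z5→B 2·14=28, Z6→B 10·17=170, Z7→D 3·10=30. Service 592; fixed 44; total 636.

Total cost: 636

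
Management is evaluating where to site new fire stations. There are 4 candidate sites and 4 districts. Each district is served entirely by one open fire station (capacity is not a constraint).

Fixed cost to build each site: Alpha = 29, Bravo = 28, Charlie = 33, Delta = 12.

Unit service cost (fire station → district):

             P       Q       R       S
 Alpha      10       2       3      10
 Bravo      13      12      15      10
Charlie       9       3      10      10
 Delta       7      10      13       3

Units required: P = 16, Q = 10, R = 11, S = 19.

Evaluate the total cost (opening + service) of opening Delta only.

Each district is assigned to its cheapest site among the open ones.
{Delta}: P→Delta 7·16=112, Q→Delta 10·10=100, R→Delta 13·11=143, S→Delta 3·19=57. Service 412; fixed 12; total 424.

Total cost: 424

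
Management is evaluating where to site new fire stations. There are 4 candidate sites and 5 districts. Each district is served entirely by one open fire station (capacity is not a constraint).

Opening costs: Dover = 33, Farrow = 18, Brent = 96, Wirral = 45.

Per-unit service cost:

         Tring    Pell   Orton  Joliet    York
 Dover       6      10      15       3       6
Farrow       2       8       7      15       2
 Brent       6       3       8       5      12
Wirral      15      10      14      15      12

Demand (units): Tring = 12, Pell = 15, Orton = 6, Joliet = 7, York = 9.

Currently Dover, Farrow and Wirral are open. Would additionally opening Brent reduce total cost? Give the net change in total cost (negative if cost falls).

No — net change +21 (cost rises by 21).

Current service cost with {Dover, Farrow, Wirral}: 225.
Adding Brent: each district re-picks its cheapest; new service cost 150, saving 75.
Extra fixed cost: 96. Net change = 96 − 75 = 21.
(Totals: 321 → 342.)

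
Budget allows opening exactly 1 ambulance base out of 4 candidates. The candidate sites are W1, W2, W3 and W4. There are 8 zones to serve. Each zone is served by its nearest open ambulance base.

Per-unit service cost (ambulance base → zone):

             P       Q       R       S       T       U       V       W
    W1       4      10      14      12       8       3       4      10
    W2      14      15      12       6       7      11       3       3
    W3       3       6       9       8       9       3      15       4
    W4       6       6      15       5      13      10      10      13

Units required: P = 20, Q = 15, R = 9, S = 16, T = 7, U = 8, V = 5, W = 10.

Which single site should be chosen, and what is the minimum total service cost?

With exactly 1 open, each zone uses its cheapest among the chosen.
{W3}: P→W3 3·20=60, Q→W3 6·15=90, R→W3 9·9=81, S→W3 8·16=128, T→W3 9·7=63, U→W3 3·8=24, V→W3 15·5=75, W→W3 4·10=40. Service cost 561.
{W1}: service cost 748
{W4}: service cost 776
Among all 4 size-1 choices, {W3} is lowest.

Choose W3 only; total service cost 561.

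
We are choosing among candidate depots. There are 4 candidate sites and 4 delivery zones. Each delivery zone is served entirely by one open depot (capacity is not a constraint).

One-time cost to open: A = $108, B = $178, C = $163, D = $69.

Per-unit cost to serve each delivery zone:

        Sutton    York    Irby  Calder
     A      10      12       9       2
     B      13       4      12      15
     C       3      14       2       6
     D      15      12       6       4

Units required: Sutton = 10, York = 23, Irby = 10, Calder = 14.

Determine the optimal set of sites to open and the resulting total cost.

Open B and C; minimum total cost 567.

For any fixed open set, each delivery zone goes to its cheapest open site; total = fixed + service.
{B, C}: Sutton→C 3·10=30, York→B 4·23=92, Irby→C 2·10=20, Calder→C 6·14=84. Service 226; fixed 341; total 567.
{B, D}: service 338 + fixed 247 = 585
{A, B}: Sutton→A 10·10=100, York→B 4·23=92, Irby→A 9·10=90, Calder→A 2·14=28. Service 310; fixed 286; total 596.
{A, B, C, D}: service 170 + fixed 518 = 688
(All 15 nonempty subsets were checked; B and C is lowest.)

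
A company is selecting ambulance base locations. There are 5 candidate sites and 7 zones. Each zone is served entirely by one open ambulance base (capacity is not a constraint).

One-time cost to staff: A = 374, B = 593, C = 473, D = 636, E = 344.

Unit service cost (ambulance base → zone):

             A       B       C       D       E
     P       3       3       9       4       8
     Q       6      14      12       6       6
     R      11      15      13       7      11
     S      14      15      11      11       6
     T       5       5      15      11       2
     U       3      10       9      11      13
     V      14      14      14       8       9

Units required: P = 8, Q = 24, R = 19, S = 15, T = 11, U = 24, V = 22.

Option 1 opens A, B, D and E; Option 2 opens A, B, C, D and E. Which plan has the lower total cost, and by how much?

Option 1: {A, B, D, E}: P→A 3·8=24, Q→A 6·24=144, R→D 7·19=133, S→E 6·15=90, T→E 2·11=22, U→A 3·24=72, V→D 8·22=176. Service 661; fixed 1947; total 2608.
Option 2: {A, B, C, D, E}: P→A 3·8=24, Q→A 6·24=144, R→D 7·19=133, S→E 6·15=90, T→E 2·11=22, U→A 3·24=72, V→D 8·22=176. Service 661; fixed 2420; total 3081.
Difference: |2608 − 3081| = 473.

Option 1 is cheaper by 473.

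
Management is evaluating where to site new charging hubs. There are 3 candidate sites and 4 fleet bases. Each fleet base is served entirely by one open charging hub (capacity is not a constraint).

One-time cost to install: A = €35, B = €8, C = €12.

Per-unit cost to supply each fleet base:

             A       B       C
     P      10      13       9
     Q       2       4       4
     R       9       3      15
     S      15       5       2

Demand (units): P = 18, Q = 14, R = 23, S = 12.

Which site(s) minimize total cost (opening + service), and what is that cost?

For any fixed open set, each fleet base goes to its cheapest open site; total = fixed + service.
{B, C}: P→C 9·18=162, Q→B 4·14=56, R→B 3·23=69, S→C 2·12=24. Service 311; fixed 20; total 331.
{A, B, C}: P→C 9·18=162, Q→A 2·14=28, R→B 3·23=69, S→C 2·12=24. Service 283; fixed 55; total 338.
{A, B}: service 337 + fixed 43 = 380
{B}: P→B 13·18=234, Q→B 4·14=56, R→B 3·23=69, S→B 5·12=60. Service 419; fixed 8; total 427.
(All 7 nonempty subsets were checked; B and C is lowest.)

Open B and C; minimum total cost 331.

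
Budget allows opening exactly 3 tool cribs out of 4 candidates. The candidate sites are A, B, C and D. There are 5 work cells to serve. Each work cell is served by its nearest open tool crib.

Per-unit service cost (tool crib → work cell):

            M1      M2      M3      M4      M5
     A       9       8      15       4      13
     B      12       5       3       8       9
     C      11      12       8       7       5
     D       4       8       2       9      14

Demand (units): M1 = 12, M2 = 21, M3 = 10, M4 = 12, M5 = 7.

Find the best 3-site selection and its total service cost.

Choose A, B and D; total service cost 284.

With exactly 3 open, each work cell uses its cheapest among the chosen.
{A, B, D}: M1→D 4·12=48, M2→B 5·21=105, M3→D 2·10=20, M4→A 4·12=48, M5→B 9·7=63. Service cost 284.
{B, C, D}: service cost 292
{A, C, D}: service cost 319
Among all 4 size-3 choices, {A, B, D} is lowest.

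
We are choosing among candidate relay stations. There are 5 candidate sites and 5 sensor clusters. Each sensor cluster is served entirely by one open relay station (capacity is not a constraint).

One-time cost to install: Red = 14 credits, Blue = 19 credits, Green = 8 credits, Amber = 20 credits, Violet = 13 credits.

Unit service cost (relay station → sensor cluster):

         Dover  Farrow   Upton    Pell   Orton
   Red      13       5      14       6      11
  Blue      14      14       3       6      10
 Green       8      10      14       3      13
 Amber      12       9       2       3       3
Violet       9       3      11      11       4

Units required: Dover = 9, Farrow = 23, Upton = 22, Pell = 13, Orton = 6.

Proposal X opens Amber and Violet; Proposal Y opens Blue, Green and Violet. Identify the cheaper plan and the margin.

Proposal X is cheaper by 26.

Proposal X: {Amber, Violet}: Dover→Violet 9·9=81, Farrow→Violet 3·23=69, Upton→Amber 2·22=44, Pell→Amber 3·13=39, Orton→Amber 3·6=18. Service 251; fixed 33; total 284.
Proposal Y: {Blue, Green, Violet}: Dover→Green 8·9=72, Farrow→Violet 3·23=69, Upton→Blue 3·22=66, Pell→Green 3·13=39, Orton→Violet 4·6=24. Service 270; fixed 40; total 310.
Difference: |284 − 310| = 26.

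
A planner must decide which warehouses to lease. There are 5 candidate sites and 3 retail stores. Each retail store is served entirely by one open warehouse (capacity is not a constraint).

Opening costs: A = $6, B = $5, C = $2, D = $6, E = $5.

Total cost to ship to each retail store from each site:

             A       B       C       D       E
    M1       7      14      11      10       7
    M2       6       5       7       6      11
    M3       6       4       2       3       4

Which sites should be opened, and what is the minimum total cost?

Open C only; minimum total cost 22.

For any fixed open set, each retail store goes to its cheapest open site; total = fixed + service.
{C}: M1→C 11, M2→C 7, M3→C 2. Service 20; fixed 2; total 22.
{A, C}: service 15 + fixed 8 = 23
{C, E}: service 16 + fixed 7 = 23
{A, B, C, D, E}: service 14 + fixed 24 = 38
No other subset beats 22.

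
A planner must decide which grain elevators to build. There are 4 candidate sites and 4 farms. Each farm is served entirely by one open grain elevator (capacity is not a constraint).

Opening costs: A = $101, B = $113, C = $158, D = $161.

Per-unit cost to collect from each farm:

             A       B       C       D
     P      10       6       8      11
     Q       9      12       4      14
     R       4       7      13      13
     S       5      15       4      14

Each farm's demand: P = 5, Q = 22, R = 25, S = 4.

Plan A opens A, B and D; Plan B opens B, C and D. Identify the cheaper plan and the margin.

Plan A is cheaper by 18.

Plan A: {A, B, D}: P→B 6·5=30, Q→A 9·22=198, R→A 4·25=100, S→A 5·4=20. Service 348; fixed 375; total 723.
Plan B: {B, C, D}: P→B 6·5=30, Q→C 4·22=88, R→B 7·25=175, S→C 4·4=16. Service 309; fixed 432; total 741.
Difference: |723 − 741| = 18.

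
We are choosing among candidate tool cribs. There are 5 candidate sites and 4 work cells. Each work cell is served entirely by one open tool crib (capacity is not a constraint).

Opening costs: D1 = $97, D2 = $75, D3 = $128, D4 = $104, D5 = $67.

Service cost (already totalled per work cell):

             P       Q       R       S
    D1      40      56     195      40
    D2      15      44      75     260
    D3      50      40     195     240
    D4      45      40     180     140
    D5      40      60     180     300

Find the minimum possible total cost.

For any fixed open set, each work cell goes to its cheapest open site; total = fixed + service.
{D1, D2}: P→D2 15, Q→D2 44, R→D2 75, S→D1 40. Service 174; fixed 172; total 346.
{D1, D2, D5}: service 174 + fixed 239 = 413
{D1}: service 331 + fixed 97 = 428
{D1, D2, D3, D4, D5}: service 170 + fixed 471 = 641
No other subset beats 346.

Minimum total cost: 346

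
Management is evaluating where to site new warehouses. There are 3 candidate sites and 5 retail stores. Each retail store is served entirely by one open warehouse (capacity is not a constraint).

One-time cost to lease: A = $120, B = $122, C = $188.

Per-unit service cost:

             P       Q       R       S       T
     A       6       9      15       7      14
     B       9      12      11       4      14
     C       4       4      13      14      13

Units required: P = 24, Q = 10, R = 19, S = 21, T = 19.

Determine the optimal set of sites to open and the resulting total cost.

For any fixed open set, each retail store goes to its cheapest open site; total = fixed + service.
{B, C}: P→C 4·24=96, Q→C 4·10=40, R→B 11·19=209, S→B 4·21=84, T→C 13·19=247. Service 676; fixed 310; total 986.
{B}: P→B 9·24=216, Q→B 12·10=120, R→B 11·19=209, S→B 4·21=84, T→B 14·19=266. Service 895; fixed 122; total 1017.
{A, B}: service 793 + fixed 242 = 1035
{A, B, C}: service 676 + fixed 430 = 1106
No other subset beats 986.

Open B and C; minimum total cost 986.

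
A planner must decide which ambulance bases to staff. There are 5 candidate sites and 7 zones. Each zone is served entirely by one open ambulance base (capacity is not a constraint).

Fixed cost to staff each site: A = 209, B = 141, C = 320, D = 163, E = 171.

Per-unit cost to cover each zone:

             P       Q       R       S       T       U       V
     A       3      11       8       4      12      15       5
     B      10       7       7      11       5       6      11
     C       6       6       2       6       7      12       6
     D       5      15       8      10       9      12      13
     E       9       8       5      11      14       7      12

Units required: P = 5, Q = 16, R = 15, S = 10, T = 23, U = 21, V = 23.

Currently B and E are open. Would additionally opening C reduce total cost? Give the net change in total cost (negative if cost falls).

No — net change +79 (cost rises by 79).

Current service cost with {B, E}: 836.
Adding C: each zone re-picks its cheapest; new service cost 595, saving 241.
Extra fixed cost: 320. Net change = 320 − 241 = 79.
(Totals: 1148 → 1227.)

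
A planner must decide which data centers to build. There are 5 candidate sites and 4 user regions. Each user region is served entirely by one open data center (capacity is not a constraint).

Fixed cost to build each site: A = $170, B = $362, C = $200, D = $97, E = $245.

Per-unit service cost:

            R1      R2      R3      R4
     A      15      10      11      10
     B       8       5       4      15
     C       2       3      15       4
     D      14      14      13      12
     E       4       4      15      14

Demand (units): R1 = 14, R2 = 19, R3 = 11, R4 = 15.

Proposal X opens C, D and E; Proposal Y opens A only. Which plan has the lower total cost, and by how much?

Proposal X: {C, D, E}: R1→C 2·14=28, R2→C 3·19=57, R3→D 13·11=143, R4→C 4·15=60. Service 288; fixed 542; total 830.
Proposal Y: {A}: R1→A 15·14=210, R2→A 10·19=190, R3→A 11·11=121, R4→A 10·15=150. Service 671; fixed 170; total 841.
Difference: |830 − 841| = 11.

Proposal X is cheaper by 11.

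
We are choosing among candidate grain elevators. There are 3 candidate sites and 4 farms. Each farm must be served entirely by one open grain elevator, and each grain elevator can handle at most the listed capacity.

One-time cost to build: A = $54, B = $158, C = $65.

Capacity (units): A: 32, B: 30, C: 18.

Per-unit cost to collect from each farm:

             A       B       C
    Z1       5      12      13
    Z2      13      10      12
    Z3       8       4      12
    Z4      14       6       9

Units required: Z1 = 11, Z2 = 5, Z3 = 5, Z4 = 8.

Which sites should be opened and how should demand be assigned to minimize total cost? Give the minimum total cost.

Minimum total cost: 326

Open {A}: Z1→A 5·11=55, Z2→A 13·5=65, Z3→A 8·5=40, Z4→A 14·8=112.
Loads: A carries 29/32. Service 272; fixed 54; total 326.
Next best feasible plan costs 346.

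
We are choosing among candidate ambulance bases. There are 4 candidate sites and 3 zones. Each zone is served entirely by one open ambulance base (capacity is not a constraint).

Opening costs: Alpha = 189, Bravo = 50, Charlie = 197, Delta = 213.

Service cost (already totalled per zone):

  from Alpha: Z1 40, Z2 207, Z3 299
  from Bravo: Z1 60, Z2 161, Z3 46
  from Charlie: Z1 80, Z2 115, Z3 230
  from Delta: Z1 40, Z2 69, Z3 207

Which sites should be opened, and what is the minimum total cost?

Open Bravo only; minimum total cost 317.

For any fixed open set, each zone goes to its cheapest open site; total = fixed + service.
{Bravo}: Z1→Bravo 60, Z2→Bravo 161, Z3→Bravo 46. Service 267; fixed 50; total 317.
{Bravo, Delta}: Z1→Delta 40, Z2→Delta 69, Z3→Bravo 46. Service 155; fixed 263; total 418.
{Bravo, Charlie}: service 221 + fixed 247 = 468
{Alpha, Bravo, Charlie, Delta}: service 155 + fixed 649 = 804
No other subset beats 317.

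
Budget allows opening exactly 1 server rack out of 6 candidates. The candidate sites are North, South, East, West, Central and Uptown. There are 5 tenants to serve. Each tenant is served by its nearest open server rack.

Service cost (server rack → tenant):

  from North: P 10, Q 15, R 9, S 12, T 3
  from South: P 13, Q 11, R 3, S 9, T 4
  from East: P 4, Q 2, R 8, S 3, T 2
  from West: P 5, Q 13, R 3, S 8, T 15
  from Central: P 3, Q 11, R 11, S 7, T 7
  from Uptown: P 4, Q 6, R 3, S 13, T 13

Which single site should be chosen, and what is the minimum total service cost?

With exactly 1 open, each tenant uses its cheapest among the chosen.
{East}: P→East 4, Q→East 2, R→East 8, S→East 3, T→East 2. Service cost 19.
{Central}: service cost 39
{Uptown}: service cost 39
Among all 6 size-1 choices, {East} is lowest.

Choose East only; total service cost 19.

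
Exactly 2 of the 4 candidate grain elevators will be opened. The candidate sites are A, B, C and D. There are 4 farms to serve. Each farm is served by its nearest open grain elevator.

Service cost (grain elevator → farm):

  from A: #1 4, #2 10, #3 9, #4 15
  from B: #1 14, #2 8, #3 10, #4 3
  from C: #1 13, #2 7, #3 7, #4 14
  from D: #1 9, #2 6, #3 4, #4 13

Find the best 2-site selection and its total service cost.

With exactly 2 open, each farm uses its cheapest among the chosen.
{B, D}: #1→D 9, #2→D 6, #3→D 4, #4→B 3. Service cost 22.
{A, B}: service cost 24
{A, D}: service cost 27
Among all 6 size-2 choices, {B, D} is lowest.

Choose B and D; total service cost 22.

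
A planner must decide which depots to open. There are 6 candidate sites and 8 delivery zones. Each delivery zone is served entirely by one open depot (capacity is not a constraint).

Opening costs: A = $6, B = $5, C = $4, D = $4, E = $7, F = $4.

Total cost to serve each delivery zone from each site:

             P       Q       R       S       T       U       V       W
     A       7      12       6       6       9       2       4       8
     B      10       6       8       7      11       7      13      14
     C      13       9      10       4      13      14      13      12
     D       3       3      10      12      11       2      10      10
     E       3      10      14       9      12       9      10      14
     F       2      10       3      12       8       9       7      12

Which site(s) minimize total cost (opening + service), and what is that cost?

Open A, D and F; minimum total cost 50.

For any fixed open set, each delivery zone goes to its cheapest open site; total = fixed + service.
{A, D, F}: P→F 2, Q→D 3, R→F 3, S→A 6, T→F 8, U→A 2, V→A 4, W→A 8. Service 36; fixed 14; total 50.
{A, D}: service 41 + fixed 10 = 51
{C, D, F}: service 39 + fixed 12 = 51
{A, B, C, D, E, F}: service 34 + fixed 30 = 64
No other subset beats 50.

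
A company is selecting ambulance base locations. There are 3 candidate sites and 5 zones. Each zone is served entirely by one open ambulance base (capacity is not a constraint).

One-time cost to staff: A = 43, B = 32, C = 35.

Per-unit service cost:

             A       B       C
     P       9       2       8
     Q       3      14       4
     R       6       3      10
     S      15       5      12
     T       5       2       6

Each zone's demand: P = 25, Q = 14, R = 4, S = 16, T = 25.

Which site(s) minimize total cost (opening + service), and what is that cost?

Open A and B; minimum total cost 309.

For any fixed open set, each zone goes to its cheapest open site; total = fixed + service.
{A, B}: P→B 2·25=50, Q→A 3·14=42, R→B 3·4=12, S→B 5·16=80, T→B 2·25=50. Service 234; fixed 75; total 309.
{B, C}: P→B 2·25=50, Q→C 4·14=56, R→B 3·4=12, S→B 5·16=80, T→B 2·25=50. Service 248; fixed 67; total 315.
{A, B, C}: P→B 2·25=50, Q→A 3·14=42, R→B 3·4=12, S→B 5·16=80, T→B 2·25=50. Service 234; fixed 110; total 344.
{B}: service 388 + fixed 32 = 420
(All 7 nonempty subsets were checked; A and B is lowest.)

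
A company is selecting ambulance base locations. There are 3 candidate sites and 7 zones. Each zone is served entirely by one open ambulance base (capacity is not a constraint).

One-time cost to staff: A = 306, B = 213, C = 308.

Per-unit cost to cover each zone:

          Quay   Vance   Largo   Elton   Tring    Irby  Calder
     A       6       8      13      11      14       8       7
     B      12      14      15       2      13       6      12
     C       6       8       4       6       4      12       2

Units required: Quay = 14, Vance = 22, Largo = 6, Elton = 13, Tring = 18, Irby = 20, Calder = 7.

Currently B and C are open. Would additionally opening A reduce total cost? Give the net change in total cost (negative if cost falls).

Current service cost with {B, C}: 516.
Adding A: each zone re-picks its cheapest; new service cost 516, saving 0.
Extra fixed cost: 306. Net change = 306 − 0 = 306.
(Totals: 1037 → 1343.)

No — net change +306 (cost rises by 306).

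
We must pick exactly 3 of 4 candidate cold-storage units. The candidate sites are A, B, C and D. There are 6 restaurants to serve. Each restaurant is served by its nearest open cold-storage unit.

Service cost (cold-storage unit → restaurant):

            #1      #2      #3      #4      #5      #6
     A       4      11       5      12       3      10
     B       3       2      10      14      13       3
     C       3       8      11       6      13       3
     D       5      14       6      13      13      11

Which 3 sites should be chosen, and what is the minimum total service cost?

Choose A, B and C; total service cost 22.

With exactly 3 open, each restaurant uses its cheapest among the chosen.
{A, B, C}: #1→B 3, #2→B 2, #3→A 5, #4→C 6, #5→A 3, #6→B 3. Service cost 22.
{A, B, D}: service cost 28
{A, C, D}: service cost 28
Among all 4 size-3 choices, {A, B, C} is lowest.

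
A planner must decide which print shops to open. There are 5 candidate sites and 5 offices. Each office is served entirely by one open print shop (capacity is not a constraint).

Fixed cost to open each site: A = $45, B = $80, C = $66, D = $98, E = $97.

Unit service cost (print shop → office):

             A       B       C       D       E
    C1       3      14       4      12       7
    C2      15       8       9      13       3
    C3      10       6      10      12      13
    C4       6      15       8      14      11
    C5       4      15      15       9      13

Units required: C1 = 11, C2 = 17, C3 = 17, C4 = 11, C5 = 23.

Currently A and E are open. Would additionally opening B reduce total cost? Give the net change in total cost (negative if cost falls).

Current service cost with {A, E}: 412.
Adding B: each office re-picks its cheapest; new service cost 344, saving 68.
Extra fixed cost: 80. Net change = 80 − 68 = 12.
(Totals: 554 → 566.)

No — net change +12 (cost rises by 12).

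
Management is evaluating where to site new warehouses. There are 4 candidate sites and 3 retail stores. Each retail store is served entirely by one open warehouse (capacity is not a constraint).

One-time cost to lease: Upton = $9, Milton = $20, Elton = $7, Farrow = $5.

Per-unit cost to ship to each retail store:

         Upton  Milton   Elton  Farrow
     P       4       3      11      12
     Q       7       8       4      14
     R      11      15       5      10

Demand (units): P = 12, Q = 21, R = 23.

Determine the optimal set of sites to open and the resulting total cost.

For any fixed open set, each retail store goes to its cheapest open site; total = fixed + service.
{Milton, Elton}: P→Milton 3·12=36, Q→Elton 4·21=84, R→Elton 5·23=115. Service 235; fixed 27; total 262.
{Upton, Elton}: service 247 + fixed 16 = 263
{Milton, Elton, Farrow}: service 235 + fixed 32 = 267
{Upton, Milton, Elton, Farrow}: service 235 + fixed 41 = 276
(All 15 nonempty subsets were checked; Milton and Elton is lowest.)

Open Milton and Elton; minimum total cost 262.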